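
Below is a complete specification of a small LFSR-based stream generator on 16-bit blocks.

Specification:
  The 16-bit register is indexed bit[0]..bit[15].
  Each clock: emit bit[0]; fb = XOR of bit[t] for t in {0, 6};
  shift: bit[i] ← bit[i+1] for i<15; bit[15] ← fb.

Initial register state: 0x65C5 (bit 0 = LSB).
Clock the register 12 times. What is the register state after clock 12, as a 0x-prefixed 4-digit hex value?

reg_0 = 0x65C5
clock 1: out=1, reg = 0x32E2
clock 2: out=0, reg = 0x9971
clock 3: out=1, reg = 0x4CB8
clock 4: out=0, reg = 0x265C
clock 5: out=0, reg = 0x932E
clock 6: out=0, reg = 0x4997
clock 7: out=1, reg = 0xA4CB
clock 8: out=1, reg = 0x5265
clock 9: out=1, reg = 0x2932
clock 10: out=0, reg = 0x1499
clock 11: out=1, reg = 0x8A4C
clock 12: out=0, reg = 0xC526

0xC526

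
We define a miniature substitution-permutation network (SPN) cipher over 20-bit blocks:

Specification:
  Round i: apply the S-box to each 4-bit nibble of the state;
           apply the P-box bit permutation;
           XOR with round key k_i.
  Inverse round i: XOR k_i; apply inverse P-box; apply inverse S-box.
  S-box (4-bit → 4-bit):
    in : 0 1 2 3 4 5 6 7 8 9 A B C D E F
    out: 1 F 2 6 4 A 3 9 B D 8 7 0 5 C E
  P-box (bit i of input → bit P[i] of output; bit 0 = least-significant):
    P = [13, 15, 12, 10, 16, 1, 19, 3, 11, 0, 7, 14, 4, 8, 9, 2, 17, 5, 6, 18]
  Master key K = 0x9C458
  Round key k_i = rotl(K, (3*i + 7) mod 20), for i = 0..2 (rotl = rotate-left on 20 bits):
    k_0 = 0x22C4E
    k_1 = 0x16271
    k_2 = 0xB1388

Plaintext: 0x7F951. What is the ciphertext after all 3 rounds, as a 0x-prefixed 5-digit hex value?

0xD39E0

s_0 = plaintext = 0x7F951
s_1 = Round(s_0, k_0) = 0x4D3C0
s_2 = Round(s_1, k_1) = 0x140A0
s_3 = Round(s_2, k_2) = 0xD39E0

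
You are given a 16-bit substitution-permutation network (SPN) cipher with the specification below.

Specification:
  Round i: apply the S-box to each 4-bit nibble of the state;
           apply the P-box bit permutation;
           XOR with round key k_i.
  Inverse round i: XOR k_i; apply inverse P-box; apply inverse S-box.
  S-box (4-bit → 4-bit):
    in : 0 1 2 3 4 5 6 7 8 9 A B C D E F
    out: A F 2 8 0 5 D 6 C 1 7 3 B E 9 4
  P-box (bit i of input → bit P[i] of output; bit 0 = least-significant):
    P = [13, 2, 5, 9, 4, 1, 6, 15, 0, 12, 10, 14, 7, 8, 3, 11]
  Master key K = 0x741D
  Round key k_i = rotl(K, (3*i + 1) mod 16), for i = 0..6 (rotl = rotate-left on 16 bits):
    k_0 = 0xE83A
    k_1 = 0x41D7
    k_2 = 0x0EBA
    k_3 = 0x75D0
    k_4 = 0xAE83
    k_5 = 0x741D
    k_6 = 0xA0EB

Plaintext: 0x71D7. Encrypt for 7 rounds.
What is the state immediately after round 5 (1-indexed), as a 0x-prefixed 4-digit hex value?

0x9103

s_0 = plaintext = 0x71D7
s_1 = Round(s_0, k_0) = 0x3D55
s_2 = Round(s_1, k_1) = 0x3DA7
s_3 = Round(s_2, k_2) = 0x52CC
s_4 = Round(s_3, k_3) = 0xC74E
s_5 = Round(s_4, k_4) = 0x9103
s_6 = Round(s_5, k_5) = 0xA29E
s_7 = Round(s_6, k_6) = 0x9373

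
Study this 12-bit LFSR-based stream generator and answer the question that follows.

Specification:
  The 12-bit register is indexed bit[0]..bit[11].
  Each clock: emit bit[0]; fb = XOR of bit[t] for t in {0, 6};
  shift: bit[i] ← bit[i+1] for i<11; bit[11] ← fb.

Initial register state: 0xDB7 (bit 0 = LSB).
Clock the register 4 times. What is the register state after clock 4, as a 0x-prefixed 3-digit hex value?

0x1DB

reg_0 = 0xDB7
clock 1: out=1, reg = 0xEDB
clock 2: out=1, reg = 0x76D
clock 3: out=1, reg = 0x3B6
clock 4: out=0, reg = 0x1DB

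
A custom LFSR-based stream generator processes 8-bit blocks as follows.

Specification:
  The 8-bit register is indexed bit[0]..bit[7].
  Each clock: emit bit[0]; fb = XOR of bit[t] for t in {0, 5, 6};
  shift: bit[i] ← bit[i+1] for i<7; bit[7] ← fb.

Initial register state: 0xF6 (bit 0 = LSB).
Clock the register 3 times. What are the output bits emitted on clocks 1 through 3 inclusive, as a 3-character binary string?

011

reg_0 = 0xF6
clock 1: out=0, reg = 0x7B
clock 2: out=1, reg = 0xBD
clock 3: out=1, reg = 0x5E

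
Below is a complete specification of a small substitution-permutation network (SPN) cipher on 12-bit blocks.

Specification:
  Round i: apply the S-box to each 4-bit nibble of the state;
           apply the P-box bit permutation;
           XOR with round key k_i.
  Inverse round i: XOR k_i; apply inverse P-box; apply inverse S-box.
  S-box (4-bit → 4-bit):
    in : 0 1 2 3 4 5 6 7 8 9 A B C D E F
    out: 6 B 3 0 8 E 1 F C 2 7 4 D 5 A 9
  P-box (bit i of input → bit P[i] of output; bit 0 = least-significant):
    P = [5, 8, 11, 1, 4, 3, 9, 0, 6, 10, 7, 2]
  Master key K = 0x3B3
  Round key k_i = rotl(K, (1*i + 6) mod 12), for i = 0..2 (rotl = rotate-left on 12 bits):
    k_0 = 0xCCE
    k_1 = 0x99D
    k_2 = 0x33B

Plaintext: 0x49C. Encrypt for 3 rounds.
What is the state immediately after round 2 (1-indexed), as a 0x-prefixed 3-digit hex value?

s_0 = plaintext = 0x49C
s_1 = Round(s_0, k_0) = 0x4E0
s_2 = Round(s_1, k_1) = 0x090
s_3 = Round(s_2, k_2) = 0xEB3

0x090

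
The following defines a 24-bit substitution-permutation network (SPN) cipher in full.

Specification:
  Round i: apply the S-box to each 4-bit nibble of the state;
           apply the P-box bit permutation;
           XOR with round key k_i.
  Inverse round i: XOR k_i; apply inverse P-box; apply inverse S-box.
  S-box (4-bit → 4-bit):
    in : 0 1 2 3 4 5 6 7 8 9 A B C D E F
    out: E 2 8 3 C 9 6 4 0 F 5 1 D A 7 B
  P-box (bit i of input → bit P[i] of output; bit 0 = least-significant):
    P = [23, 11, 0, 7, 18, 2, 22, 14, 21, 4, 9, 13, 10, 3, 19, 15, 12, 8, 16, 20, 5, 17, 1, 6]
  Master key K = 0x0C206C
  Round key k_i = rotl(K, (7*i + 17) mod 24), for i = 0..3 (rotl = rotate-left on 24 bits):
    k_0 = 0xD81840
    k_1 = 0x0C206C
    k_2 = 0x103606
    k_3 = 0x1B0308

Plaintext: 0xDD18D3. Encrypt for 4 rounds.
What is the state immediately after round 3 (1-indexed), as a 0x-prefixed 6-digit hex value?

s_0 = plaintext = 0xDD18D3
s_1 = Round(s_0, k_0) = 0x4A510C
s_2 = Round(s_1, k_1) = 0xCDF4BB
s_3 = Round(s_2, k_2) = 0x84916C
s_4 = Round(s_3, k_3) = 0xC28795

0x84916C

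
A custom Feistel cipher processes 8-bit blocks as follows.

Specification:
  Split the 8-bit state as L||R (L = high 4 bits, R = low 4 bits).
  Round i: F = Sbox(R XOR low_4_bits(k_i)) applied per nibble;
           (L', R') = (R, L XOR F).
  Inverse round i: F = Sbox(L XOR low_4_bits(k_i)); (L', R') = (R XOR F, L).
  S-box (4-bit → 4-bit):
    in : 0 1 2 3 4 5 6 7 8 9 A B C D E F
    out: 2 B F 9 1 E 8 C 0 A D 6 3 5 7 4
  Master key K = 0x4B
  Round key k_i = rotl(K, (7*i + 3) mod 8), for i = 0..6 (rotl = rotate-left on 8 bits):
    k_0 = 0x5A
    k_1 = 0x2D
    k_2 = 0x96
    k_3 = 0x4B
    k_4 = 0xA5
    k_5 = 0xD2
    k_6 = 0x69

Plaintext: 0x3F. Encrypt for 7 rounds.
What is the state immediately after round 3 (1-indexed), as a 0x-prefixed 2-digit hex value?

0xDB

s_0 = plaintext = 0x3F
s_1 = Round(s_0, k_0) = 0xFD
s_2 = Round(s_1, k_1) = 0xDD
s_3 = Round(s_2, k_2) = 0xDB
s_4 = Round(s_3, k_3) = 0xBF
s_5 = Round(s_4, k_4) = 0xF6
s_6 = Round(s_5, k_5) = 0x6E
s_7 = Round(s_6, k_6) = 0xEA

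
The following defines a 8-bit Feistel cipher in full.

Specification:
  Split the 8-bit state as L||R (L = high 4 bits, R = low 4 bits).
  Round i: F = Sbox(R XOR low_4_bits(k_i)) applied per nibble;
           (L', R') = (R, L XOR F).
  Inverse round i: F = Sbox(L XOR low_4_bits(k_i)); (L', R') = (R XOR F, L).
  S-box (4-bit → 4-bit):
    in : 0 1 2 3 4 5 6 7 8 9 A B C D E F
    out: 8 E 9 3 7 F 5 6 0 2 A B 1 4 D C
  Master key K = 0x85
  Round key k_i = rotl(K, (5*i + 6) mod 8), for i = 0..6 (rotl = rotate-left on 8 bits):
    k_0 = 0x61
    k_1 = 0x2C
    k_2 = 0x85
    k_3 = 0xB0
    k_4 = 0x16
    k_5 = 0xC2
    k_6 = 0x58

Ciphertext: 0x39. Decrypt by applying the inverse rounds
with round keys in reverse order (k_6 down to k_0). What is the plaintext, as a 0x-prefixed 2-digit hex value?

s_0 = ciphertext = 0x39
s_1 = InvRound(s_0, k_6) = 0x23
s_2 = InvRound(s_1, k_5) = 0xB2
s_3 = InvRound(s_2, k_4) = 0x6B
s_4 = InvRound(s_3, k_3) = 0xE6
s_5 = InvRound(s_4, k_2) = 0xDE
s_6 = InvRound(s_5, k_1) = 0x0D
s_7 = InvRound(s_6, k_0) = 0x30

0x30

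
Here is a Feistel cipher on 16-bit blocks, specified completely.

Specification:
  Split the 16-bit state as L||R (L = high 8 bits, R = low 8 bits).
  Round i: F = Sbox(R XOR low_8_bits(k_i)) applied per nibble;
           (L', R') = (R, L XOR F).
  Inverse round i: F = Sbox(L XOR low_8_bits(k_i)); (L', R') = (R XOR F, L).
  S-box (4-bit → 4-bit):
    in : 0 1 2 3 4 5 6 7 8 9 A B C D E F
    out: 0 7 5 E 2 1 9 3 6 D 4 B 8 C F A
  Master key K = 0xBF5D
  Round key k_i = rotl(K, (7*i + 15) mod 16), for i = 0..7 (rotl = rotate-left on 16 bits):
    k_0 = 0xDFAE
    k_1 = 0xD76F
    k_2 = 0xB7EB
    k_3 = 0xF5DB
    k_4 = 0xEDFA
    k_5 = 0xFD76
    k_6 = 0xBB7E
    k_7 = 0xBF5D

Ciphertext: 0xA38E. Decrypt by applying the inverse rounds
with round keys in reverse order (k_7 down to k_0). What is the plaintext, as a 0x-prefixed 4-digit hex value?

0x4533

s_0 = ciphertext = 0xA38E
s_1 = InvRound(s_0, k_7) = 0x21A3
s_2 = InvRound(s_1, k_6) = 0xB921
s_3 = InvRound(s_2, k_5) = 0xABB9
s_4 = InvRound(s_3, k_4) = 0xAEAB
s_5 = InvRound(s_4, k_3) = 0x9AAE
s_6 = InvRound(s_5, k_2) = 0x999A
s_7 = InvRound(s_6, k_1) = 0x3399
s_8 = InvRound(s_7, k_0) = 0x4533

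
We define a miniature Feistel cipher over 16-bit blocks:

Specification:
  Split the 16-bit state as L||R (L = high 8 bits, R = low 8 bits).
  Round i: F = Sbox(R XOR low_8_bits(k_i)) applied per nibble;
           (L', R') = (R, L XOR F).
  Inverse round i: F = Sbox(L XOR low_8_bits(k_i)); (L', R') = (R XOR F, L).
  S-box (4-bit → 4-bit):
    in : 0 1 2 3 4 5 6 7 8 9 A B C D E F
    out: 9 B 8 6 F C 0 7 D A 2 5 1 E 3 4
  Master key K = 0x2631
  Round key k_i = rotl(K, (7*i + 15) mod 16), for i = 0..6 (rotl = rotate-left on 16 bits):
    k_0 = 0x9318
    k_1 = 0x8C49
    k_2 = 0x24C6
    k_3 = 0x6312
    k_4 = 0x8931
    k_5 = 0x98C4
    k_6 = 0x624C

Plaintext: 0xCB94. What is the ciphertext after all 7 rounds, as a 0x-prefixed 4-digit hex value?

s_0 = plaintext = 0xCB94
s_1 = Round(s_0, k_0) = 0x941A
s_2 = Round(s_1, k_1) = 0x1A52
s_3 = Round(s_2, k_2) = 0x52B5
s_4 = Round(s_3, k_3) = 0xB575
s_5 = Round(s_4, k_4) = 0x754A
s_6 = Round(s_5, k_5) = 0x4AA6
s_7 = Round(s_6, k_6) = 0xA678

0xA678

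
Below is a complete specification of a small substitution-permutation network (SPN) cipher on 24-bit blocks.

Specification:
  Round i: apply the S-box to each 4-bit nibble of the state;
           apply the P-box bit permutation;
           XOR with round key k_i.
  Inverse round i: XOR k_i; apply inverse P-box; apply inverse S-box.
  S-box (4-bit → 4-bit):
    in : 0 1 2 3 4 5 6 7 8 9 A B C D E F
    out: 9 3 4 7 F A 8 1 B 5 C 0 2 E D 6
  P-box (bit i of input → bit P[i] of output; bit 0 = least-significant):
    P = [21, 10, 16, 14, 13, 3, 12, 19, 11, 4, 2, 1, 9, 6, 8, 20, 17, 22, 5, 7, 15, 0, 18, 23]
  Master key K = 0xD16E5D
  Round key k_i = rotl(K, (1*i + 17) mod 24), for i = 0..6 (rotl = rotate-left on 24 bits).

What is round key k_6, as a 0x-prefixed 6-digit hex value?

K = 0xD16E5D
k_0 = rotl(K, (1*0+17) mod 24) = rotl(K, 17) = 0xBBA2DC
k_1 = rotl(K, (1*1+17) mod 24) = rotl(K, 18) = 0x7745B9
k_2 = rotl(K, (1*2+17) mod 24) = rotl(K, 19) = 0xEE8B72
k_3 = rotl(K, (1*3+17) mod 24) = rotl(K, 20) = 0xDD16E5
k_4 = rotl(K, (1*4+17) mod 24) = rotl(K, 21) = 0xBA2DCB
k_5 = rotl(K, (1*5+17) mod 24) = rotl(K, 22) = 0x745B97
k_6 = rotl(K, (1*6+17) mod 24) = rotl(K, 23) = 0xE8B72E

0xE8B72E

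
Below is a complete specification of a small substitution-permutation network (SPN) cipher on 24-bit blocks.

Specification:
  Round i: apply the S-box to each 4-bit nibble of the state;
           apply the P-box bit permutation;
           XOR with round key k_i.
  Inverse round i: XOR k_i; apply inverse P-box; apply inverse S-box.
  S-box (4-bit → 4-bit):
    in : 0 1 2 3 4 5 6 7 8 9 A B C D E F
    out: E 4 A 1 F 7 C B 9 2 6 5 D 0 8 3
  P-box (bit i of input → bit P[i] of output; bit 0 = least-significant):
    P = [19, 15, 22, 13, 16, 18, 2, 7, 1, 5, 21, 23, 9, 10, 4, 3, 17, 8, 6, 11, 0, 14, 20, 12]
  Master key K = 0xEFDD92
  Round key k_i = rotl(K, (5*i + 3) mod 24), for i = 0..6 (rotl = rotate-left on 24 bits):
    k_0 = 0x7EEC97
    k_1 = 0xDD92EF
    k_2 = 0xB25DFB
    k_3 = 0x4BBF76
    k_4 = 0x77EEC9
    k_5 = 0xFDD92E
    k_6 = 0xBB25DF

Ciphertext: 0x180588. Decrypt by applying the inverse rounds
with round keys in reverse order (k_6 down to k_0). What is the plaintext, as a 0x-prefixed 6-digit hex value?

0x856820

s_0 = ciphertext = 0x180588
s_1 = InvRound(s_0, k_6) = 0x3B1CBE
s_2 = InvRound(s_1, k_5) = 0x9FAE2A
s_3 = InvRound(s_2, k_4) = 0xF1D4EB
s_4 = InvRound(s_3, k_3) = 0x57C668
s_5 = InvRound(s_4, k_2) = 0x82BC7A
s_6 = InvRound(s_5, k_1) = 0xB85D4C
s_7 = InvRound(s_6, k_0) = 0x856820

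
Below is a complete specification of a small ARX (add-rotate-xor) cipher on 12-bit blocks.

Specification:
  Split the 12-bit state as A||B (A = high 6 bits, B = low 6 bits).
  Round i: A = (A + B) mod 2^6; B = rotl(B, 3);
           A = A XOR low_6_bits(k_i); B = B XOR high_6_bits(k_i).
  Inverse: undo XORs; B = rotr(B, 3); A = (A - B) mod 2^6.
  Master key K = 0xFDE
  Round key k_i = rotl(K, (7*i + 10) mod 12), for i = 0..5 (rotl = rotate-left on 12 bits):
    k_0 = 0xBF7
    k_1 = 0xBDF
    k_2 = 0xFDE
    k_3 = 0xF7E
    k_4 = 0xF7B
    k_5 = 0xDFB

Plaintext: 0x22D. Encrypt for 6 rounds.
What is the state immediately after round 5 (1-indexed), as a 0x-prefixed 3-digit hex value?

s_0 = plaintext = 0x22D
s_1 = Round(s_0, k_0) = 0x082
s_2 = Round(s_1, k_1) = 0x6FF
s_3 = Round(s_2, k_2) = 0x100
s_4 = Round(s_3, k_3) = 0xEBD
s_5 = Round(s_4, k_4) = 0x312
s_6 = Round(s_5, k_5) = 0x965

0x312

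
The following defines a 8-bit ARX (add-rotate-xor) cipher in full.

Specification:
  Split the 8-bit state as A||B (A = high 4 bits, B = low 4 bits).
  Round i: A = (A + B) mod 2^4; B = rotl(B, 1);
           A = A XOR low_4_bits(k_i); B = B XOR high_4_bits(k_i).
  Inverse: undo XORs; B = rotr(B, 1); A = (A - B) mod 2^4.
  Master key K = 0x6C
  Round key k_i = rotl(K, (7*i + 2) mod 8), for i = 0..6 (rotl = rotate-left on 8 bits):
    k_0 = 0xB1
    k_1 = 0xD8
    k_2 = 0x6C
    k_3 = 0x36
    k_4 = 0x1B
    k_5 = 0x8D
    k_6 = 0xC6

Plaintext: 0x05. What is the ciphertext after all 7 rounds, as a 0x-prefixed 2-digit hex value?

s_0 = plaintext = 0x05
s_1 = Round(s_0, k_0) = 0x41
s_2 = Round(s_1, k_1) = 0xDF
s_3 = Round(s_2, k_2) = 0x09
s_4 = Round(s_3, k_3) = 0xF0
s_5 = Round(s_4, k_4) = 0x41
s_6 = Round(s_5, k_5) = 0x8A
s_7 = Round(s_6, k_6) = 0x49

0x49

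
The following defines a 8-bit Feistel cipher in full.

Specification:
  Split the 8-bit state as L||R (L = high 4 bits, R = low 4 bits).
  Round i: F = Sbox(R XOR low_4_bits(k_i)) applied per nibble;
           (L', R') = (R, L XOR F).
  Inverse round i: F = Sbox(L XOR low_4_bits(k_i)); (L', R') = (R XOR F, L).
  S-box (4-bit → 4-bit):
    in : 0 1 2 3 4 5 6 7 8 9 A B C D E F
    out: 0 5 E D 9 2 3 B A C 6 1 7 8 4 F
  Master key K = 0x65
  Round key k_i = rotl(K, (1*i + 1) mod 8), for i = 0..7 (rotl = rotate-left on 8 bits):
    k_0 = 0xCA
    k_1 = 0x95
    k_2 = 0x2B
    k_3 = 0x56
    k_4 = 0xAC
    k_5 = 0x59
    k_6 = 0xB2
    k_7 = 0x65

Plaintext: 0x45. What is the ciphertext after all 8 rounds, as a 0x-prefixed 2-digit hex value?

0x5D

s_0 = plaintext = 0x45
s_1 = Round(s_0, k_0) = 0x5B
s_2 = Round(s_1, k_1) = 0xB1
s_3 = Round(s_2, k_2) = 0x1D
s_4 = Round(s_3, k_3) = 0xD0
s_5 = Round(s_4, k_4) = 0x0A
s_6 = Round(s_5, k_5) = 0xAD
s_7 = Round(s_6, k_6) = 0xD5
s_8 = Round(s_7, k_7) = 0x5D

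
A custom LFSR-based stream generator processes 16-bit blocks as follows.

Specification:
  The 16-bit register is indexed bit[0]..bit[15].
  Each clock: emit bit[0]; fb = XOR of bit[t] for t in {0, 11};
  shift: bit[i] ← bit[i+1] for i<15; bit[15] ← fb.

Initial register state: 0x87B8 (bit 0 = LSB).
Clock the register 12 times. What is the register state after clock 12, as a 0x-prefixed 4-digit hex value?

reg_0 = 0x87B8
clock 1: out=0, reg = 0x43DC
clock 2: out=0, reg = 0x21EE
clock 3: out=0, reg = 0x10F7
clock 4: out=1, reg = 0x887B
clock 5: out=1, reg = 0x443D
clock 6: out=1, reg = 0xA21E
clock 7: out=0, reg = 0x510F
clock 8: out=1, reg = 0xA887
clock 9: out=1, reg = 0x5443
clock 10: out=1, reg = 0xAA21
clock 11: out=1, reg = 0x5510
clock 12: out=0, reg = 0x2A88

0x2A88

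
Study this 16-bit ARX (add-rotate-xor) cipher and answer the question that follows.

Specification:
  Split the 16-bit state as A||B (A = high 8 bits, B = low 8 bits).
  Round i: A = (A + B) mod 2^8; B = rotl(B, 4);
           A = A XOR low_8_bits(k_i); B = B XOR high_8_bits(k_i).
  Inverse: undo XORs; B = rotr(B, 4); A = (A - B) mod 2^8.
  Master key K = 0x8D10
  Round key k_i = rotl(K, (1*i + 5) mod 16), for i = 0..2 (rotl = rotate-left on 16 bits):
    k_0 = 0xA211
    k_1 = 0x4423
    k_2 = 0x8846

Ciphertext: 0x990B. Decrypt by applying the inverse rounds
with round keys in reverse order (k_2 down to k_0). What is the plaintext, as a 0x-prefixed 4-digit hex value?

0x5656

s_0 = ciphertext = 0x990B
s_1 = InvRound(s_0, k_2) = 0xA738
s_2 = InvRound(s_1, k_1) = 0xBDC7
s_3 = InvRound(s_2, k_0) = 0x5656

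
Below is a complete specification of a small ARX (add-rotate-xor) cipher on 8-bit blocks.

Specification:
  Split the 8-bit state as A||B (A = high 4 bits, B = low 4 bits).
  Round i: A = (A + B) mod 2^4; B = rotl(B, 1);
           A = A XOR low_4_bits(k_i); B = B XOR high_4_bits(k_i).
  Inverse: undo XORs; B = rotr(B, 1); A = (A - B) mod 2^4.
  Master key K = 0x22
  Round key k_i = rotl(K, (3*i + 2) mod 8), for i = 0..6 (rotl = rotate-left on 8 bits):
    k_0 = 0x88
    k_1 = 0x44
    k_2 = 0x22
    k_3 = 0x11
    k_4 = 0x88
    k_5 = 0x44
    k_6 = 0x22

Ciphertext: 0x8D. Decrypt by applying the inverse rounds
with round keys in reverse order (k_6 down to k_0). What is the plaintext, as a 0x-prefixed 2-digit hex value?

s_0 = ciphertext = 0x8D
s_1 = InvRound(s_0, k_6) = 0xBF
s_2 = InvRound(s_1, k_5) = 0x2D
s_3 = InvRound(s_2, k_4) = 0x0A
s_4 = InvRound(s_3, k_3) = 0x4D
s_5 = InvRound(s_4, k_2) = 0x7F
s_6 = InvRound(s_5, k_1) = 0x6D
s_7 = InvRound(s_6, k_0) = 0x4A

0x4A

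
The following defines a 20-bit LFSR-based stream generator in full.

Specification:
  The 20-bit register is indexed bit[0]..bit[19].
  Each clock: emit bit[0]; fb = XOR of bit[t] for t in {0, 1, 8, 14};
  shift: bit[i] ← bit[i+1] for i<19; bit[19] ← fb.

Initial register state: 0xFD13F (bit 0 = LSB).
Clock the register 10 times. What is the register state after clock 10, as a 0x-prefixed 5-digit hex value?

0x73BF4

reg_0 = 0xFD13F
clock 1: out=1, reg = 0x7E89F
clock 2: out=1, reg = 0xBF44F
clock 3: out=1, reg = 0xDFA27
clock 4: out=1, reg = 0xEFD13
clock 5: out=1, reg = 0x77E89
clock 6: out=1, reg = 0x3BF44
clock 7: out=0, reg = 0x9DFA2
clock 8: out=0, reg = 0xCEFD1
clock 9: out=1, reg = 0xE77E8
clock 10: out=0, reg = 0x73BF4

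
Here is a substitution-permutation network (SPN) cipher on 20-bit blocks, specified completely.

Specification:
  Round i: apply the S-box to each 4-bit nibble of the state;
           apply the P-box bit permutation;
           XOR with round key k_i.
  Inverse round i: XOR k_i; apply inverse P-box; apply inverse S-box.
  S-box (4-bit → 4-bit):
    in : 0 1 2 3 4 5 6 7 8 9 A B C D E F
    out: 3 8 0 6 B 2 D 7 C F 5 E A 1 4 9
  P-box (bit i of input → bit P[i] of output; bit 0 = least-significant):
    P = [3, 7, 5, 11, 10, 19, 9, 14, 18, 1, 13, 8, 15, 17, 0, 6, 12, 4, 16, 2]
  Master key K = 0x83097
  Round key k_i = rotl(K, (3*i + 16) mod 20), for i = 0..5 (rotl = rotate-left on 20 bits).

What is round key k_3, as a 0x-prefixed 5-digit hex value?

0x612F0

K = 0x83097
k_0 = rotl(K, (3*0+16) mod 20) = rotl(K, 16) = 0x78309
k_1 = rotl(K, (3*1+16) mod 20) = rotl(K, 19) = 0xC184B
k_2 = rotl(K, (3*2+16) mod 20) = rotl(K, 2) = 0x0C25E
k_3 = rotl(K, (3*3+16) mod 20) = rotl(K, 5) = 0x612F0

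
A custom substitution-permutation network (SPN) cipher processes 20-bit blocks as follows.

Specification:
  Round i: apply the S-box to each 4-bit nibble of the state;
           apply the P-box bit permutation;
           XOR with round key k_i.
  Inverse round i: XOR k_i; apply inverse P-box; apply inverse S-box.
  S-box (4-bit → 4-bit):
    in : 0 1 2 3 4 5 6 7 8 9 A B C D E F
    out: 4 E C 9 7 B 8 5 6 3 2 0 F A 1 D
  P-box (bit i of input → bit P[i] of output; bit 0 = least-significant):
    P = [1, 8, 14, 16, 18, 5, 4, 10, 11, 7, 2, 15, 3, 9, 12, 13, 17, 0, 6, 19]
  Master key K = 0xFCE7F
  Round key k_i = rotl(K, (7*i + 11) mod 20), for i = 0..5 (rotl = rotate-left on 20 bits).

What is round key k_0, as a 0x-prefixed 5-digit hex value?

0x3FFE7

K = 0xFCE7F
k_0 = rotl(K, (7*0+11) mod 20) = rotl(K, 11) = 0x3FFE7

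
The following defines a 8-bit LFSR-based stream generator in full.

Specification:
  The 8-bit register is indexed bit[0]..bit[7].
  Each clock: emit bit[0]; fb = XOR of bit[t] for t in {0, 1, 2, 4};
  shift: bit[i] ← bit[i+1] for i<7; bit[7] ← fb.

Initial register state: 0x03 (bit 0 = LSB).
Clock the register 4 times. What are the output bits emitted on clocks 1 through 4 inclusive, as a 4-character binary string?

1100

reg_0 = 0x03
clock 1: out=1, reg = 0x01
clock 2: out=1, reg = 0x80
clock 3: out=0, reg = 0x40
clock 4: out=0, reg = 0x20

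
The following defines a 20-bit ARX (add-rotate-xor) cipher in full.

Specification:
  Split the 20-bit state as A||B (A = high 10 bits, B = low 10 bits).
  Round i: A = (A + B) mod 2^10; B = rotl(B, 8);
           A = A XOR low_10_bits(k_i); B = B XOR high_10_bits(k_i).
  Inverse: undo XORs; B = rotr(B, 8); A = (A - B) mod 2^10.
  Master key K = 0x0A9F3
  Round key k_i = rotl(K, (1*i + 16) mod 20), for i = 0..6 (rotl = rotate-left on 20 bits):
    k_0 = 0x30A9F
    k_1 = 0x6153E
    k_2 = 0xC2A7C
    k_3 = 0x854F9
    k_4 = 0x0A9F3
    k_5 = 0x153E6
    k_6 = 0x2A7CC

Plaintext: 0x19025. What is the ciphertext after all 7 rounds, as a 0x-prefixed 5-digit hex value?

s_0 = plaintext = 0x19025
s_1 = Round(s_0, k_0) = 0x859CB
s_2 = Round(s_1, k_1) = 0xB7EF7
s_3 = Round(s_2, k_2) = 0xEA8B7
s_4 = Round(s_3, k_3) = 0x26138
s_5 = Round(s_4, k_4) = 0x08C64
s_6 = Round(s_5, k_5) = 0xD844D
s_7 = Round(s_6, k_6) = 0x189BA

0x189BA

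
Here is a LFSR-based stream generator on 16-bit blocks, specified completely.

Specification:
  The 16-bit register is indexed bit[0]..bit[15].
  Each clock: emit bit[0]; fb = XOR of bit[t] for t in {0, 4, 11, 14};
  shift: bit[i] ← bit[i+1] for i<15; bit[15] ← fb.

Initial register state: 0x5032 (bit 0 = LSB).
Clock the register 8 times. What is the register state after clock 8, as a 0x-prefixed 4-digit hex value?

reg_0 = 0x5032
clock 1: out=0, reg = 0x2819
clock 2: out=1, reg = 0x940C
clock 3: out=0, reg = 0x4A06
clock 4: out=0, reg = 0x2503
clock 5: out=1, reg = 0x9281
clock 6: out=1, reg = 0xC940
clock 7: out=0, reg = 0x64A0
clock 8: out=0, reg = 0xB250

0xB250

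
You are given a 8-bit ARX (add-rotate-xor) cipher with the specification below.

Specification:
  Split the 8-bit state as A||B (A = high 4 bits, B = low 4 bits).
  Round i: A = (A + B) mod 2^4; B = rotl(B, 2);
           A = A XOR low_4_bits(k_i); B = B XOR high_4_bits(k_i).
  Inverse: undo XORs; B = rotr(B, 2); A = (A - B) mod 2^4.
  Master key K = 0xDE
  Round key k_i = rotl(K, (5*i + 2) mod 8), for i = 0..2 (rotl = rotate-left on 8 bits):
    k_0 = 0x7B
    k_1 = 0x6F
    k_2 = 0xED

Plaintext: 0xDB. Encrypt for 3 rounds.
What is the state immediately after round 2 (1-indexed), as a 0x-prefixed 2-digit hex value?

0x30

s_0 = plaintext = 0xDB
s_1 = Round(s_0, k_0) = 0x39
s_2 = Round(s_1, k_1) = 0x30
s_3 = Round(s_2, k_2) = 0xEE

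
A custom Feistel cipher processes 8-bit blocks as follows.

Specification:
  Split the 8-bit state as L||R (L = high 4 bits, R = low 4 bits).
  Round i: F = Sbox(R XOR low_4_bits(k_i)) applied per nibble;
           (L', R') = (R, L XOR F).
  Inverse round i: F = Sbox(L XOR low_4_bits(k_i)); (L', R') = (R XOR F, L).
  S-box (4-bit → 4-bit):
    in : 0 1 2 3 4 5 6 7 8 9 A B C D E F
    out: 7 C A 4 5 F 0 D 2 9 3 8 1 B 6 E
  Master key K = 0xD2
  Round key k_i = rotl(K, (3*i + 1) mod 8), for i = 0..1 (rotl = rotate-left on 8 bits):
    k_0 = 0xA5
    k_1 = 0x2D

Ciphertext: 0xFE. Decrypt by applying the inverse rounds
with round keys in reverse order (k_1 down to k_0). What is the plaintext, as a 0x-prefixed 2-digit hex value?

0x34

s_0 = ciphertext = 0xFE
s_1 = InvRound(s_0, k_1) = 0x4F
s_2 = InvRound(s_1, k_0) = 0x34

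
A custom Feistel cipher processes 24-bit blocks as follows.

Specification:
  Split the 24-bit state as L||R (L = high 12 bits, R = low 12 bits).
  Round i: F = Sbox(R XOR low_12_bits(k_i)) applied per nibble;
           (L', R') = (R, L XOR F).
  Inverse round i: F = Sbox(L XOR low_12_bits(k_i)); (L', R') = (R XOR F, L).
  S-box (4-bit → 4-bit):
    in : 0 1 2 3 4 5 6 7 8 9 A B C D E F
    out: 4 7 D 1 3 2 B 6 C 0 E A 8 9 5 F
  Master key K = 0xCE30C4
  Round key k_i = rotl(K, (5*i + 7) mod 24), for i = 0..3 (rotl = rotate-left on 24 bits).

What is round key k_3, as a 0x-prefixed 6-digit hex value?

0x338C31

K = 0xCE30C4
k_0 = rotl(K, (5*0+7) mod 24) = rotl(K, 7) = 0x186267
k_1 = rotl(K, (5*1+7) mod 24) = rotl(K, 12) = 0x0C4CE3
k_2 = rotl(K, (5*2+7) mod 24) = rotl(K, 17) = 0x899C61
k_3 = rotl(K, (5*3+7) mod 24) = rotl(K, 22) = 0x338C31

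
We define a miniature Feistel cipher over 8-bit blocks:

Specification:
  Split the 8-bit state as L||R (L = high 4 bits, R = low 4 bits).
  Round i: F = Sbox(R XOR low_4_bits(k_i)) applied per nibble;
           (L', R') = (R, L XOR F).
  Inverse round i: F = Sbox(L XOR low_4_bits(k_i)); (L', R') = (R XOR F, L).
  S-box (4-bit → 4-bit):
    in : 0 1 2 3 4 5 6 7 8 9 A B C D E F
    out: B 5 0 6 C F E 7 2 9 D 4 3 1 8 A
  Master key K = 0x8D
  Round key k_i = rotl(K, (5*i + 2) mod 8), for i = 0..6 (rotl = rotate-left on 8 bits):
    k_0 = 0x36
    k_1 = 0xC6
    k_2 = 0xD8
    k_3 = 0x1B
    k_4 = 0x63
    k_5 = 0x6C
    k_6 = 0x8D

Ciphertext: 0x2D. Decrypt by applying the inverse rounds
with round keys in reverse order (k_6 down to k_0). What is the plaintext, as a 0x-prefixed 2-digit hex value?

s_0 = ciphertext = 0x2D
s_1 = InvRound(s_0, k_6) = 0x72
s_2 = InvRound(s_1, k_5) = 0x67
s_3 = InvRound(s_2, k_4) = 0x86
s_4 = InvRound(s_3, k_3) = 0x08
s_5 = InvRound(s_4, k_2) = 0xA0
s_6 = InvRound(s_5, k_1) = 0x3A
s_7 = InvRound(s_6, k_0) = 0x53

0x53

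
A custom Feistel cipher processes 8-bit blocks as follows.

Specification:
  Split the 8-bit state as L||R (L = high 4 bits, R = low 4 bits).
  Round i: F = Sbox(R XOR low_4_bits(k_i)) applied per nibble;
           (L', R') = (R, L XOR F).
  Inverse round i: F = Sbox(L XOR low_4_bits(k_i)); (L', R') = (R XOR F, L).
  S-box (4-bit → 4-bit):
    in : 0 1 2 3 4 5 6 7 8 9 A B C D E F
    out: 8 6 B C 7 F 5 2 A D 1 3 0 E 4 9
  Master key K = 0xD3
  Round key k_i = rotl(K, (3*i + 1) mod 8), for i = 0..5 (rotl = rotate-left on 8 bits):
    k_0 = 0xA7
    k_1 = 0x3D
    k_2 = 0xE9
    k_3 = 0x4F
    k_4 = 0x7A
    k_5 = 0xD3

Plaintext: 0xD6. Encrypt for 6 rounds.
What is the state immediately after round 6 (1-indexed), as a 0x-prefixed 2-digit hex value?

s_0 = plaintext = 0xD6
s_1 = Round(s_0, k_0) = 0x6B
s_2 = Round(s_1, k_1) = 0xB3
s_3 = Round(s_2, k_2) = 0x3A
s_4 = Round(s_3, k_3) = 0xAC
s_5 = Round(s_4, k_4) = 0xCF
s_6 = Round(s_5, k_5) = 0xFC

0xFC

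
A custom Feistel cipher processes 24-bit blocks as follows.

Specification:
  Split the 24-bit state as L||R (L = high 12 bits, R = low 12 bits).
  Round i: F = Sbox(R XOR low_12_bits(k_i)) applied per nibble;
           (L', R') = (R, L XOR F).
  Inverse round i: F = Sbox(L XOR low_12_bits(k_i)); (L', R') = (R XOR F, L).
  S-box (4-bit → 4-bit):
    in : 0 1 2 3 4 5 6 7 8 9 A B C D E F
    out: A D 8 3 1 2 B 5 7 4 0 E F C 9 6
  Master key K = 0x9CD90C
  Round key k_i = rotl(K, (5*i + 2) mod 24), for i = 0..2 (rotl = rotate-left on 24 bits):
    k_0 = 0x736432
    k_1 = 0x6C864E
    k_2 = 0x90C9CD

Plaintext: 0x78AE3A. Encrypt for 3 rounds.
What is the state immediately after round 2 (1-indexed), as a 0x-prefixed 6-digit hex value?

s_0 = plaintext = 0x78AE3A
s_1 = Round(s_0, k_0) = 0xE3A72D
s_2 = Round(s_1, k_1) = 0x72D389
s_3 = Round(s_2, k_2) = 0x38973C

0x72D389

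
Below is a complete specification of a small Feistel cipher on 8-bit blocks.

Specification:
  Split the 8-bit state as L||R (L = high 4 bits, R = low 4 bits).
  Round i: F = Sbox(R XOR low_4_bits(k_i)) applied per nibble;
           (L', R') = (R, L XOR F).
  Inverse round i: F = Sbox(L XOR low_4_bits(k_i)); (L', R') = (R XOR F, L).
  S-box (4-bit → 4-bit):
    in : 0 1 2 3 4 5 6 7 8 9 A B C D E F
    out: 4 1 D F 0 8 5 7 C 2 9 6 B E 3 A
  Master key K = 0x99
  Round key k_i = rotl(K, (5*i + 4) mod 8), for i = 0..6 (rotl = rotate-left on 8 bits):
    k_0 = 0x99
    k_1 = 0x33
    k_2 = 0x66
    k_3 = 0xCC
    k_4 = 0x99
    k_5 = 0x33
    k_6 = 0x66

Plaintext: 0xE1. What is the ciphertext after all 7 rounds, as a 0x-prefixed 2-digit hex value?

0x52

s_0 = plaintext = 0xE1
s_1 = Round(s_0, k_0) = 0x12
s_2 = Round(s_1, k_1) = 0x20
s_3 = Round(s_2, k_2) = 0x07
s_4 = Round(s_3, k_3) = 0x76
s_5 = Round(s_4, k_4) = 0x6D
s_6 = Round(s_5, k_5) = 0xD5
s_7 = Round(s_6, k_6) = 0x52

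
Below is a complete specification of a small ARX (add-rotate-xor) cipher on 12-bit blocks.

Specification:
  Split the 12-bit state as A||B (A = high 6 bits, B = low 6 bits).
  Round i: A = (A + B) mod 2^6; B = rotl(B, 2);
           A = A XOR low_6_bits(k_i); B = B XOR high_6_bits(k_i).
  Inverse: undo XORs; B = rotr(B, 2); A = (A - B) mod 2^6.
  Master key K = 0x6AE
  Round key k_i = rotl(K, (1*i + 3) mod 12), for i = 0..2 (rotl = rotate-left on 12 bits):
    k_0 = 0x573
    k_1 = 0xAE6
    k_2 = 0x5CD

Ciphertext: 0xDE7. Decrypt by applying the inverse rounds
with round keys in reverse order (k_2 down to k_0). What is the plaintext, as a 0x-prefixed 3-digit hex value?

s_0 = ciphertext = 0xDE7
s_1 = InvRound(s_0, k_2) = 0xB8C
s_2 = InvRound(s_1, k_1) = 0x3F9
s_3 = InvRound(s_2, k_0) = 0xC4B

0xC4B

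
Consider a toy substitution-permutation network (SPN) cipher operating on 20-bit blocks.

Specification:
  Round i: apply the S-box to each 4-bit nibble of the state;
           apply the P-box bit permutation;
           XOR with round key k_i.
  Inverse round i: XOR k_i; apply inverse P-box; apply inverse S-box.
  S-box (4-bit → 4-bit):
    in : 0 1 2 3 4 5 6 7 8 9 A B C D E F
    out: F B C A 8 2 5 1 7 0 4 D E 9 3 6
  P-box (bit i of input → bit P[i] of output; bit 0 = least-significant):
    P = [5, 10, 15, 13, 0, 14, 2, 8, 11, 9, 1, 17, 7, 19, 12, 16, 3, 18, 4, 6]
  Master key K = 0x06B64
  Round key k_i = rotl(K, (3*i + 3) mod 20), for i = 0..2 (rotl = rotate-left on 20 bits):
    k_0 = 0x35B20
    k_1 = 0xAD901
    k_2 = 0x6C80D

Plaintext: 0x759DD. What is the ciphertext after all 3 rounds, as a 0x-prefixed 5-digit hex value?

s_0 = plaintext = 0x759DD
s_1 = Round(s_0, k_0) = 0xB7A09
s_2 = Round(s_1, k_1) = 0xA98DE
s_3 = Round(s_2, k_2) = 0x6C73E

0x6C73E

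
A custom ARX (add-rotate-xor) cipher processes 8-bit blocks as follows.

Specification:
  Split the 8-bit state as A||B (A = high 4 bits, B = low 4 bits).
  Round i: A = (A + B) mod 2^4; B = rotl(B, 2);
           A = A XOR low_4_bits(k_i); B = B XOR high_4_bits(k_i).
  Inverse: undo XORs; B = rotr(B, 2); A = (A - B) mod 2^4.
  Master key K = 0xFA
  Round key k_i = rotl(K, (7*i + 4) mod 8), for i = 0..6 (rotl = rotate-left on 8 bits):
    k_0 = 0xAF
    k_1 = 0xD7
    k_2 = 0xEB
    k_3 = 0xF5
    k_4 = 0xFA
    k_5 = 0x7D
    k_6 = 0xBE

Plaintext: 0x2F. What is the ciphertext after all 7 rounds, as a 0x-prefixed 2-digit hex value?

0x3A

s_0 = plaintext = 0x2F
s_1 = Round(s_0, k_0) = 0xE5
s_2 = Round(s_1, k_1) = 0x48
s_3 = Round(s_2, k_2) = 0x7C
s_4 = Round(s_3, k_3) = 0x6C
s_5 = Round(s_4, k_4) = 0x8C
s_6 = Round(s_5, k_5) = 0x94
s_7 = Round(s_6, k_6) = 0x3A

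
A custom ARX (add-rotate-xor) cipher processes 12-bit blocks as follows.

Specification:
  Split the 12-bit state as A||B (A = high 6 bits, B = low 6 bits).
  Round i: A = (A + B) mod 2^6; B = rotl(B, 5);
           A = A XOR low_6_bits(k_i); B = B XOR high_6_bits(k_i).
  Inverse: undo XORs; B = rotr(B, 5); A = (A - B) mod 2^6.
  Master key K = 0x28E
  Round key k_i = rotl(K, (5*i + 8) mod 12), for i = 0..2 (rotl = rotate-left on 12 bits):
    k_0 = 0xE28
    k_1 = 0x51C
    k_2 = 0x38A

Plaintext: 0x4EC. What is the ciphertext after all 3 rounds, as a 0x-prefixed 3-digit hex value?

0x5AF

s_0 = plaintext = 0x4EC
s_1 = Round(s_0, k_0) = 0x5EE
s_2 = Round(s_1, k_1) = 0x643
s_3 = Round(s_2, k_2) = 0x5AF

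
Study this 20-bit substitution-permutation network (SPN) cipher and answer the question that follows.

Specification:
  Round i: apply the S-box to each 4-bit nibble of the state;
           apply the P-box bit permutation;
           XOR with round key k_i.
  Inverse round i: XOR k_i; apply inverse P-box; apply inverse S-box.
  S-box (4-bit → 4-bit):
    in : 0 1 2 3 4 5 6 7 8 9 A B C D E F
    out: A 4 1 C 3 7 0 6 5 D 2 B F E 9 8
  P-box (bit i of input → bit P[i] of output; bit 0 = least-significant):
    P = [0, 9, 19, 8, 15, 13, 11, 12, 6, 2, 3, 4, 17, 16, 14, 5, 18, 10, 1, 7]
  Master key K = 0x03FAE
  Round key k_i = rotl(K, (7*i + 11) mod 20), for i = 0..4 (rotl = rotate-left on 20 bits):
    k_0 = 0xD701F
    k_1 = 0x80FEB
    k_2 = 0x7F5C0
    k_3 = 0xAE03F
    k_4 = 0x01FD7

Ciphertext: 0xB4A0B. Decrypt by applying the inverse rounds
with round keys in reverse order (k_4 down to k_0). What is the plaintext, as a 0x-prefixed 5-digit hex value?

s_0 = ciphertext = 0xB4A0B
s_1 = InvRound(s_0, k_4) = 0x05CF3
s_2 = InvRound(s_1, k_3) = 0x025C1
s_3 = InvRound(s_2, k_2) = 0x256E2
s_4 = InvRound(s_3, k_1) = 0x68139
s_5 = InvRound(s_4, k_0) = 0x1CAB3

0x1CAB3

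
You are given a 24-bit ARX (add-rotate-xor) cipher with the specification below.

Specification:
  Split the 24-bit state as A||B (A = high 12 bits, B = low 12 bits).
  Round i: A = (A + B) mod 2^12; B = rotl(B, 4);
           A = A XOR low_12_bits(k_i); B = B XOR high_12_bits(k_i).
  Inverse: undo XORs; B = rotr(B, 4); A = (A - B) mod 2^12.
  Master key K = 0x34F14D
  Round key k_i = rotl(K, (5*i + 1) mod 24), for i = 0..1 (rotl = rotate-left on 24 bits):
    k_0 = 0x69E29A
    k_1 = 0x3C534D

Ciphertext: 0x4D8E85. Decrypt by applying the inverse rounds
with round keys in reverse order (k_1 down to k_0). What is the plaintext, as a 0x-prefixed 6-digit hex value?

s_0 = ciphertext = 0x4D8E85
s_1 = InvRound(s_0, k_1) = 0x6C10D4
s_2 = InvRound(s_1, k_0) = 0x9F7A64

0x9F7A64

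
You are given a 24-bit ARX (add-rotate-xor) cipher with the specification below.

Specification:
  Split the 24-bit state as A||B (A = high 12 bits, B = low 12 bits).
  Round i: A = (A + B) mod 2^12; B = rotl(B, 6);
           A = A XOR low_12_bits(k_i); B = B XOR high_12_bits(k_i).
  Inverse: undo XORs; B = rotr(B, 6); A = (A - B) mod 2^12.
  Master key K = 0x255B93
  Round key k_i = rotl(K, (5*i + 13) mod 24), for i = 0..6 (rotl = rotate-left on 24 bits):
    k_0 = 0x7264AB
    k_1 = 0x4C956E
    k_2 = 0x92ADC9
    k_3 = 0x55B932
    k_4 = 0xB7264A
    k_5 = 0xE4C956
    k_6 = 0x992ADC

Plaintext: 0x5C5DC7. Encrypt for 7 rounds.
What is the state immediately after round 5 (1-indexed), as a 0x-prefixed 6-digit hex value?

0xD6200F

s_0 = plaintext = 0x5C5DC7
s_1 = Round(s_0, k_0) = 0x7276D1
s_2 = Round(s_1, k_1) = 0x896092
s_3 = Round(s_2, k_2) = 0x4E1DA8
s_4 = Round(s_3, k_3) = 0xBBBF6D
s_5 = Round(s_4, k_4) = 0xD6200F
s_6 = Round(s_5, k_5) = 0x427D8C
s_7 = Round(s_6, k_6) = 0xB6FAA4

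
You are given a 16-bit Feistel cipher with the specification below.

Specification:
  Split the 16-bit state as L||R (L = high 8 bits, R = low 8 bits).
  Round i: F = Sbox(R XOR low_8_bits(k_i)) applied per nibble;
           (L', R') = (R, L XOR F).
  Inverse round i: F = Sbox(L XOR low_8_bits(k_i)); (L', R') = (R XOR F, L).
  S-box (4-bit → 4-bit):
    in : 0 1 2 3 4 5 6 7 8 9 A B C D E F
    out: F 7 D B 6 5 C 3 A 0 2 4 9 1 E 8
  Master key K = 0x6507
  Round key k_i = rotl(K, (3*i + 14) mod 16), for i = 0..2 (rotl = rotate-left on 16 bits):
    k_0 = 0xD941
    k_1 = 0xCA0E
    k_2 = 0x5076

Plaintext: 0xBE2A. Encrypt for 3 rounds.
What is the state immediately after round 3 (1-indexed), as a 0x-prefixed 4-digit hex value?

s_0 = plaintext = 0xBE2A
s_1 = Round(s_0, k_0) = 0x2A7A
s_2 = Round(s_1, k_1) = 0x7A1C
s_3 = Round(s_2, k_2) = 0x1CB8

0x1CB8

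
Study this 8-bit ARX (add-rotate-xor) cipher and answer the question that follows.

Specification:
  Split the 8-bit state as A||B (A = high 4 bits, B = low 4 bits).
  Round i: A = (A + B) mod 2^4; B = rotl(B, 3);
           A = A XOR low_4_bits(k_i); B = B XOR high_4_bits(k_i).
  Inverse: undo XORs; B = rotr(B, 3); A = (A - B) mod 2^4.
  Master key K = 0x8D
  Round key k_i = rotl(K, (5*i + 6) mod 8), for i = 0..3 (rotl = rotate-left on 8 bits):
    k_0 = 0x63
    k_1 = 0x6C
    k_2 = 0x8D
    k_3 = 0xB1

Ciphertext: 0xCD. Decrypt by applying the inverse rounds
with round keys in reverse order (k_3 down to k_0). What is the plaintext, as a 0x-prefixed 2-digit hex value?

s_0 = ciphertext = 0xCD
s_1 = InvRound(s_0, k_3) = 0x1C
s_2 = InvRound(s_1, k_2) = 0x48
s_3 = InvRound(s_2, k_1) = 0xBD
s_4 = InvRound(s_3, k_0) = 0x17

0x17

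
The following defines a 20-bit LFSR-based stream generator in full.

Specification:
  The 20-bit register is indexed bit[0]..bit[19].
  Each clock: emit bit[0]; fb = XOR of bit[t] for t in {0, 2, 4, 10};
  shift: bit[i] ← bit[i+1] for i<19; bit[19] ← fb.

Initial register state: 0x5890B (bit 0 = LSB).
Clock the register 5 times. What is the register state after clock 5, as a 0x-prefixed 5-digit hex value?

reg_0 = 0x5890B
clock 1: out=1, reg = 0xAC485
clock 2: out=1, reg = 0xD6242
clock 3: out=0, reg = 0x6B121
clock 4: out=1, reg = 0xB5890
clock 5: out=0, reg = 0xDAC48

0xDAC48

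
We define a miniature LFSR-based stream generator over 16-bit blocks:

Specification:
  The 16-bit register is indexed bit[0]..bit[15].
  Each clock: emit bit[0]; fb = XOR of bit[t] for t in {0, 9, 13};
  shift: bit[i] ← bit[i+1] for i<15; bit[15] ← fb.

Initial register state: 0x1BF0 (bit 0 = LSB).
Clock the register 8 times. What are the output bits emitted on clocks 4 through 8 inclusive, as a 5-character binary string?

reg_0 = 0x1BF0
clock 1: out=0, reg = 0x8DF8
clock 2: out=0, reg = 0x46FC
clock 3: out=0, reg = 0xA37E
clock 4: out=0, reg = 0x51BF
clock 5: out=1, reg = 0xA8DF
clock 6: out=1, reg = 0x546F
clock 7: out=1, reg = 0xAA37
clock 8: out=1, reg = 0xD51B

01111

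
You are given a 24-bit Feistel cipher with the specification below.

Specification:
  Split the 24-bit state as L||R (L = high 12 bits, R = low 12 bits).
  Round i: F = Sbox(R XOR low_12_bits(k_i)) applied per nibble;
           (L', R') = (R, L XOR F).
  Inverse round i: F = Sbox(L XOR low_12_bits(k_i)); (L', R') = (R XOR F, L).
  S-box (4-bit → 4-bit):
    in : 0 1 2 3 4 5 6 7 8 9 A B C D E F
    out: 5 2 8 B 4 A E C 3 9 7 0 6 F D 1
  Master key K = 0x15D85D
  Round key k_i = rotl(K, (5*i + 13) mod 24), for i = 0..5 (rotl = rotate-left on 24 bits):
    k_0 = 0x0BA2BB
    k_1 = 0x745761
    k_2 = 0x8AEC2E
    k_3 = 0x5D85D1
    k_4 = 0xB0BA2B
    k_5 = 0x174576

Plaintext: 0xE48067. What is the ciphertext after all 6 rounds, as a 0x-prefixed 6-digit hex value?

s_0 = plaintext = 0xE48067
s_1 = Round(s_0, k_0) = 0x0676BE
s_2 = Round(s_1, k_1) = 0x6BE296
s_3 = Round(s_2, k_2) = 0x296BBD
s_4 = Round(s_3, k_3) = 0xBBDF70
s_5 = Round(s_4, k_4) = 0xF7011D
s_6 = Round(s_5, k_5) = 0x11DB90

0x11DB90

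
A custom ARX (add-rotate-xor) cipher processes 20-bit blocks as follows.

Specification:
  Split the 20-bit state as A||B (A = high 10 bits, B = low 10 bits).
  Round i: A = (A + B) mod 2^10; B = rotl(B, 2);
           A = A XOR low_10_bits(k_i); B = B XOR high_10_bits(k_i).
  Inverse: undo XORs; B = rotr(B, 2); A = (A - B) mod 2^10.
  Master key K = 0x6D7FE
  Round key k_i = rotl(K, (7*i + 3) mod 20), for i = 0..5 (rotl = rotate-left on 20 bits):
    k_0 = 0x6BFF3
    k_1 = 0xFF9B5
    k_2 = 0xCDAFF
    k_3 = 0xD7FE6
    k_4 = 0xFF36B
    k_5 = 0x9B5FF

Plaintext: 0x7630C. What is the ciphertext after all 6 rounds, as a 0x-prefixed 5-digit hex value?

0x96AB3

s_0 = plaintext = 0x7630C
s_1 = Round(s_0, k_0) = 0xC5D9C
s_2 = Round(s_1, k_1) = 0x4198F
s_3 = Round(s_2, k_2) = 0x1A90B
s_4 = Round(s_3, k_3) = 0xA4F72
s_5 = Round(s_4, k_4) = 0x5BA37
s_6 = Round(s_5, k_5) = 0x96AB3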